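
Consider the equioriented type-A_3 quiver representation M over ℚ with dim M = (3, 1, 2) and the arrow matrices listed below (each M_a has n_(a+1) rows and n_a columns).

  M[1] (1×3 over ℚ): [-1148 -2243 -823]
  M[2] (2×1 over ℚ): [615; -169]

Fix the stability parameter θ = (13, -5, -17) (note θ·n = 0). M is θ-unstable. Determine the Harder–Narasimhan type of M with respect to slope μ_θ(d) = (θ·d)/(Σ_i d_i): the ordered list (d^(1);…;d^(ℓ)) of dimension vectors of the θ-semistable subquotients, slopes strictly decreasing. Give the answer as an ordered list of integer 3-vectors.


Barcode: M ≅ I[1,1]^2, I[1,3], I[3,3]. HN layers by μ_θ (3 steps, strictly decreasing):
  μ^(1)=13; μ^(2)=-3; μ^(3)=-17

((2, 0, 0); (1, 1, 1); (0, 0, 1))


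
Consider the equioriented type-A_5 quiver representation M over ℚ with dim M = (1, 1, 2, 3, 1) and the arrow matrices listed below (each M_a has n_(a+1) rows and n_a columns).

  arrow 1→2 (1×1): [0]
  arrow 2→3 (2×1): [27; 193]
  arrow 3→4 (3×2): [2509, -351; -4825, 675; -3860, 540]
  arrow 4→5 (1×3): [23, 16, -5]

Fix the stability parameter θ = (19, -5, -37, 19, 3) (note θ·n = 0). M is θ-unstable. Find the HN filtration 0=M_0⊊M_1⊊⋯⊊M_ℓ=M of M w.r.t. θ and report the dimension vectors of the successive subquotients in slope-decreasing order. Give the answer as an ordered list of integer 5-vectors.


Barcode: M ≅ I[1,1], I[2,3], I[3,5], I[4,4]^2. HN layers by μ_θ (4 steps, strictly decreasing):
  μ^(1)=19; μ^(2)=11; μ^(3)=-21; μ^(4)=-37

((1, 0, 0, 2, 0); (0, 0, 0, 1, 1); (0, 1, 1, 0, 0); (0, 0, 1, 0, 0))


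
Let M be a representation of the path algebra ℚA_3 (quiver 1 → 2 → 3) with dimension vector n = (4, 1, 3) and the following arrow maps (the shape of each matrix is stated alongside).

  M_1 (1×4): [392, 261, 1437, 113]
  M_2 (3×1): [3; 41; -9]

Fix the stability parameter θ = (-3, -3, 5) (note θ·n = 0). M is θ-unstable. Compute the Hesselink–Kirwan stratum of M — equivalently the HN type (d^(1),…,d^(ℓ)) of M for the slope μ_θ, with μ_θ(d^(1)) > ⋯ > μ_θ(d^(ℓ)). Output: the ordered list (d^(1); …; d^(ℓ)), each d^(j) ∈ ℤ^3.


Interval decomposition of M: I[1,1]^3, I[1,3], I[3,3]^2.
HN type (ℓ=2): μ^(1)=5; μ^(2)=-3

((0, 0, 3); (4, 1, 0))


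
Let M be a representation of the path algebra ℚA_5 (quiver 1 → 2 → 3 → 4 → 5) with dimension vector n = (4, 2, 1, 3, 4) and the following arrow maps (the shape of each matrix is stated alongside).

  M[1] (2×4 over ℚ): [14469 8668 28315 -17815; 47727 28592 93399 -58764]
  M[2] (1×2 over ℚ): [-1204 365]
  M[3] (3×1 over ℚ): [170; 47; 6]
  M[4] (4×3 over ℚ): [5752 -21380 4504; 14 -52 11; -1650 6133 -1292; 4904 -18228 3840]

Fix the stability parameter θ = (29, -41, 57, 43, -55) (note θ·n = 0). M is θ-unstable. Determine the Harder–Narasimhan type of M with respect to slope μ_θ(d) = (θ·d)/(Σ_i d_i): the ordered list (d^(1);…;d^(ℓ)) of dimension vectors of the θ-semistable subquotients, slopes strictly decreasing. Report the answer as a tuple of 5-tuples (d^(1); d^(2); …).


Barcode: M ≅ I[1,1]^2, I[1,2], I[1,5], I[4,4], I[4,5], I[5,5]^2. HN layers by μ_θ (5 steps, strictly decreasing):
  μ^(1)=43; μ^(2)=29; μ^(3)=15; μ^(4)=-6; μ^(5)=-55

((0, 0, 0, 1, 0); (2, 0, 0, 0, 0); (0, 0, 1, 1, 1); (2, 2, 0, 1, 1); (0, 0, 0, 0, 2))


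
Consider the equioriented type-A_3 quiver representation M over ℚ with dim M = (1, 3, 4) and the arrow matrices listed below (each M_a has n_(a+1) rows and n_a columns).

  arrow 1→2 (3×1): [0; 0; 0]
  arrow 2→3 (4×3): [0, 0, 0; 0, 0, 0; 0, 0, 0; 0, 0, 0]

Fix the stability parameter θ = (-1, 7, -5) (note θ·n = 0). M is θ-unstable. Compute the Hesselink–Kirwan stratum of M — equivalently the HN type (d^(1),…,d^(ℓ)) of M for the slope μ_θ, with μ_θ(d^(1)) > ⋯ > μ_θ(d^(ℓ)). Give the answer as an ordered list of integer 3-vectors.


Via rank(M_{q-1}∘⋯∘M_p): M ≅ I[1,1], I[2,2]^3, I[3,3]^4.
μ_θ-semistable layers: μ^(1)=7; μ^(2)=-1; μ^(3)=-5

((0, 3, 0); (1, 0, 0); (0, 0, 4))


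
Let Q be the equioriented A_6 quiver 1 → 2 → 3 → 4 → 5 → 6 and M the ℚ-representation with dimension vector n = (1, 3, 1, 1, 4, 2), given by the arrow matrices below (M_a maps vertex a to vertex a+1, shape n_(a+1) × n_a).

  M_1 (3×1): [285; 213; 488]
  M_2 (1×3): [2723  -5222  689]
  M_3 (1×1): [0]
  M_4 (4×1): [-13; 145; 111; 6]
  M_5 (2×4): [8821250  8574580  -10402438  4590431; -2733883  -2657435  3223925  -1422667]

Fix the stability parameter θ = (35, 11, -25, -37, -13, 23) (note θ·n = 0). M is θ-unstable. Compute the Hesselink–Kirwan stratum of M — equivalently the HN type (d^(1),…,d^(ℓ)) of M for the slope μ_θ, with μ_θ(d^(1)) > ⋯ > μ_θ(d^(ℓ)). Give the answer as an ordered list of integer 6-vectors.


Via rank(M_{q-1}∘⋯∘M_p): M ≅ I[1,3], I[2,2]^2, I[4,6], I[5,5]^2, I[5,6].
μ_θ-semistable layers: μ^(1)=23; μ^(2)=11; μ^(3)=7; μ^(4)=-13; μ^(5)=-37

((0, 0, 0, 0, 0, 2); (0, 2, 0, 0, 0, 0); (1, 1, 1, 0, 0, 0); (0, 0, 0, 0, 4, 0); (0, 0, 0, 1, 0, 0))


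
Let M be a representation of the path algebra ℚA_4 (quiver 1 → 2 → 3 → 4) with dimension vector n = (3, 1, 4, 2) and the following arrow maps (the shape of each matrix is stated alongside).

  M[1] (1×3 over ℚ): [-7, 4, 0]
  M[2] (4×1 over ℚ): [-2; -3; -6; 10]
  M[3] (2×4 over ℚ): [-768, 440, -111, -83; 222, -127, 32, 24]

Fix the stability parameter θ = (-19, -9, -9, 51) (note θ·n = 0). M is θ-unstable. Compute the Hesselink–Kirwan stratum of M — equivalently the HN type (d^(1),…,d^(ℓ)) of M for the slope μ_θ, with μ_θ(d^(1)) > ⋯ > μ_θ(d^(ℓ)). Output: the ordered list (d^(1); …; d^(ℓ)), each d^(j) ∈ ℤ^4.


Interval decomposition of M: I[1,1]^2, I[1,4], I[3,3]^2, I[3,4].
HN type (ℓ=3): μ^(1)=51; μ^(2)=-9; μ^(3)=-19

((0, 0, 0, 2); (0, 1, 4, 0); (3, 0, 0, 0))


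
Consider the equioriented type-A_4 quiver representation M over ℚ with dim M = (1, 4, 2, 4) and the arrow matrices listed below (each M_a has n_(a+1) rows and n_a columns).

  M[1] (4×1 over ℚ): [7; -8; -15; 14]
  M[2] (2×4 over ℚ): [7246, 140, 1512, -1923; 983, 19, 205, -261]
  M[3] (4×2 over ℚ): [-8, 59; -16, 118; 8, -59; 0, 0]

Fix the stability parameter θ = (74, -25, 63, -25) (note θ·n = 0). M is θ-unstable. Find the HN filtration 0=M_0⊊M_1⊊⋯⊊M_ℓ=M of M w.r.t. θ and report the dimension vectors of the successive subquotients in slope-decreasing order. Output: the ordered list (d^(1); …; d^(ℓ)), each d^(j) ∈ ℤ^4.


Interval decomposition of M: I[1,2], I[2,2], I[2,3], I[2,4], I[4,4]^3.
HN type (ℓ=4): μ^(1)=63; μ^(2)=49/2; μ^(3)=19; μ^(4)=-25

((0, 0, 1, 0); (1, 1, 0, 0); (0, 0, 1, 1); (0, 3, 0, 3))


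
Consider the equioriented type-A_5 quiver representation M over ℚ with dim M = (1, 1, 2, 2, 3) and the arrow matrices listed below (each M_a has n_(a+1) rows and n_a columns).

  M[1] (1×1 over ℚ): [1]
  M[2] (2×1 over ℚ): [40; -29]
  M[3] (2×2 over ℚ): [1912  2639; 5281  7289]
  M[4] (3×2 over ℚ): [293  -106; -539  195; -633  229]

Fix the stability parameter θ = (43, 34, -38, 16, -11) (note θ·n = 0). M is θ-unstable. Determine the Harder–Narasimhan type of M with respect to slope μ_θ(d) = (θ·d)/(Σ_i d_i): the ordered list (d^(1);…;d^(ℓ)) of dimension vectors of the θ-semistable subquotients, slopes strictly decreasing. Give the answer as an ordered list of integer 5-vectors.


Via rank(M_{q-1}∘⋯∘M_p): M ≅ I[1,5], I[3,5], I[5,5].
μ_θ-semistable layers: μ^(1)=44/5; μ^(2)=5/2; μ^(3)=-11; μ^(4)=-38

((1, 1, 1, 1, 1); (0, 0, 0, 1, 1); (0, 0, 0, 0, 1); (0, 0, 1, 0, 0))


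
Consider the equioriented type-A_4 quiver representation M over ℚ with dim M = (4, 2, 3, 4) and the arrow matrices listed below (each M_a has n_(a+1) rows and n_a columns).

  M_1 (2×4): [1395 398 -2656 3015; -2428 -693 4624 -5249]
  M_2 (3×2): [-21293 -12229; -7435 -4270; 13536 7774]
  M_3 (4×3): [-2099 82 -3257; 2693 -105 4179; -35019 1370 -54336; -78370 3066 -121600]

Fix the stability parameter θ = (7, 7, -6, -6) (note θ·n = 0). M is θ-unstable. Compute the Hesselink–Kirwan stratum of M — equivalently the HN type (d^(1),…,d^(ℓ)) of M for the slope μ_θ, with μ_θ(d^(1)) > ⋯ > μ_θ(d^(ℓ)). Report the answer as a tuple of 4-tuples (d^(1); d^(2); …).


Via rank(M_{q-1}∘⋯∘M_p): M ≅ I[1,1]^2, I[1,4]^2, I[3,4], I[4,4].
μ_θ-semistable layers: μ^(1)=7; μ^(2)=1/2; μ^(3)=-6

((2, 0, 0, 0); (2, 2, 2, 2); (0, 0, 1, 2))


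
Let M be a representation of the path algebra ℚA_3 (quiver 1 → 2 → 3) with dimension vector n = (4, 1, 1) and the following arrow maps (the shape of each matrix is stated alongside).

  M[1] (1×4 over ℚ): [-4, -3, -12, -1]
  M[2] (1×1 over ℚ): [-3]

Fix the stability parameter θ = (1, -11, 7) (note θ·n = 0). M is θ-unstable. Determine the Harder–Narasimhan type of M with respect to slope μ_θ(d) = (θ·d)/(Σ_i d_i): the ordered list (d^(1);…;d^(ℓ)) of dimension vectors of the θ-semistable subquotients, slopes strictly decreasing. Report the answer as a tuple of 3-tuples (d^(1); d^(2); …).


Via rank(M_{q-1}∘⋯∘M_p): M ≅ I[1,1]^3, I[1,3].
μ_θ-semistable layers: μ^(1)=7; μ^(2)=1; μ^(3)=-5

((0, 0, 1); (3, 0, 0); (1, 1, 0))


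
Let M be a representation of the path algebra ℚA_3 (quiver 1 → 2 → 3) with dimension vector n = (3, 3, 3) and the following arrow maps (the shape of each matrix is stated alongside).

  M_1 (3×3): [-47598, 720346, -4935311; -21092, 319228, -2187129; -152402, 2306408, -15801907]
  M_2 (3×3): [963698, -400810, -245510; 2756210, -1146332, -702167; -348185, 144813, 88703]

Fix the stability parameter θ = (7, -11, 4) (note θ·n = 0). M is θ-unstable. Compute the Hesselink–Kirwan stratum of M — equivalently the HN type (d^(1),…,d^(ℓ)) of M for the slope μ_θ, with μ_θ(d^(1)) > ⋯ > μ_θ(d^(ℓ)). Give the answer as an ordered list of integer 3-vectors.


Via rank(M_{q-1}∘⋯∘M_p): M ≅ I[1,2], I[1,3]^2, I[3,3].
μ_θ-semistable layers: μ^(1)=4; μ^(2)=-2

((0, 0, 3); (3, 3, 0))


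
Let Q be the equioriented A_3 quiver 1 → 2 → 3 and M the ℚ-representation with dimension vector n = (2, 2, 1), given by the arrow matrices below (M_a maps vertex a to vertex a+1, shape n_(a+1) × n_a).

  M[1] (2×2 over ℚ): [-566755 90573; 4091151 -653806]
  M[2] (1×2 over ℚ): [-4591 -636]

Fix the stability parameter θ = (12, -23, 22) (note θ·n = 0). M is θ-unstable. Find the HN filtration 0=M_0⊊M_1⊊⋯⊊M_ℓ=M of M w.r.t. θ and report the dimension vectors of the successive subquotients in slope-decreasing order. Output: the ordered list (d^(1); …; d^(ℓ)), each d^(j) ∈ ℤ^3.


Interval decomposition of M: I[1,2], I[1,3].
HN type (ℓ=2): μ^(1)=22; μ^(2)=-11/2

((0, 0, 1); (2, 2, 0))


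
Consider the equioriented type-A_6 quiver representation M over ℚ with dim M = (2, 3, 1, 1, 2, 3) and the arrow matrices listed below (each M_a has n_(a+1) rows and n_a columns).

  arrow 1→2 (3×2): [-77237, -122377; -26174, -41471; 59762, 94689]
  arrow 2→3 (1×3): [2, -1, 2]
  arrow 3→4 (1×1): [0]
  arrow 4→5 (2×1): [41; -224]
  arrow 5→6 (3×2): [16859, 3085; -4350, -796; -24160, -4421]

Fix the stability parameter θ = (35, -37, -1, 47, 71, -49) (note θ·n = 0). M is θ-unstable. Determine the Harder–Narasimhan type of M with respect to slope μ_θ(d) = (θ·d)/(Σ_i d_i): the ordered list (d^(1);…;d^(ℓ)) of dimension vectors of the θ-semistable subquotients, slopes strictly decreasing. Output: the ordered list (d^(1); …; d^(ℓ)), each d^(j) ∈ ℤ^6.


Via rank(M_{q-1}∘⋯∘M_p): M ≅ I[1,2], I[1,3], I[2,2], I[4,6], I[5,6], I[6,6].
μ_θ-semistable layers: μ^(1)=23; μ^(2)=11; μ^(3)=-1; μ^(4)=-37; μ^(5)=-49

((0, 0, 0, 1, 1, 1); (0, 0, 0, 0, 1, 1); (2, 2, 1, 0, 0, 0); (0, 1, 0, 0, 0, 0); (0, 0, 0, 0, 0, 1))


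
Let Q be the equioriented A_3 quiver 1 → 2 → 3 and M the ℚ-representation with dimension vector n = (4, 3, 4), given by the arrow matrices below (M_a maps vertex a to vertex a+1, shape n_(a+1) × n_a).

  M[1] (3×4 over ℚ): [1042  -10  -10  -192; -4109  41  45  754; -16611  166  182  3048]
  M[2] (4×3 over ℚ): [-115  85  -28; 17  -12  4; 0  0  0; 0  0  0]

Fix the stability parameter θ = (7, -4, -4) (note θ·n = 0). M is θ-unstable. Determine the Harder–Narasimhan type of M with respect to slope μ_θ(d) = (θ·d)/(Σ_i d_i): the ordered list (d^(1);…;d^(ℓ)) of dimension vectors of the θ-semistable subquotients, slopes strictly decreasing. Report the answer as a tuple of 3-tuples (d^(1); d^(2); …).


Barcode: M ≅ I[1,1], I[1,2], I[1,3]^2, I[3,3]^2. HN layers by μ_θ (4 steps, strictly decreasing):
  μ^(1)=7; μ^(2)=3/2; μ^(3)=-1/3; μ^(4)=-4

((1, 0, 0); (1, 1, 0); (2, 2, 2); (0, 0, 2))


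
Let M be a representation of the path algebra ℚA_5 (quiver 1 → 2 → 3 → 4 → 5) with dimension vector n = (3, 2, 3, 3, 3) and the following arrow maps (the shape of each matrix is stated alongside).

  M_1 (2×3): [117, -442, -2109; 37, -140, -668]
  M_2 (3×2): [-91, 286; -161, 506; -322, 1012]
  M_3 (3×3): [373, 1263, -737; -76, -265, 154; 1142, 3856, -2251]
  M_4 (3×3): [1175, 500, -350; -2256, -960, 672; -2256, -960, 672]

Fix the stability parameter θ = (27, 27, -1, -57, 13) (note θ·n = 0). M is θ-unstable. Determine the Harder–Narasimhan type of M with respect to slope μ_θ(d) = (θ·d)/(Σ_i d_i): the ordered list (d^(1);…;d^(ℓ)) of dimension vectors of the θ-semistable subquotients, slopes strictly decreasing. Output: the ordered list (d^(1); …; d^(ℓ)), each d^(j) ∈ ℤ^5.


Via rank(M_{q-1}∘⋯∘M_p): M ≅ I[1,1], I[1,2], I[1,4], I[3,4], I[3,5], I[5,5]^2.
μ_θ-semistable layers: μ^(1)=27; μ^(2)=13; μ^(3)=-1; μ^(4)=-29

((2, 1, 0, 0, 0); (0, 0, 0, 0, 3); (1, 1, 1, 1, 0); (0, 0, 2, 2, 0))


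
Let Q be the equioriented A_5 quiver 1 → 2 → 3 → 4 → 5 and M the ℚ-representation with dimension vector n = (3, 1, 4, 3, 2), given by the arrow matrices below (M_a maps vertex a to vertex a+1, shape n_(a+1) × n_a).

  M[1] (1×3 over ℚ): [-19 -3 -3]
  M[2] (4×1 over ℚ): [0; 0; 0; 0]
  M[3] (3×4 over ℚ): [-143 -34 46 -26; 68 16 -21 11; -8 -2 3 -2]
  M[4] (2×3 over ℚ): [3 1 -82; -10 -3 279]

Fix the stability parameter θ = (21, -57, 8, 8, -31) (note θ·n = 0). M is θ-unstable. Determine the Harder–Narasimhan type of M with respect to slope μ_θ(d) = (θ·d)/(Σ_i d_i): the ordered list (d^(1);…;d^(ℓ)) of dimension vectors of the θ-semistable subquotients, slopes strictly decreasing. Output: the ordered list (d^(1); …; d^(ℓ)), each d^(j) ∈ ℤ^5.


Interval decomposition of M: I[1,1]^2, I[1,2], I[3,3], I[3,4], I[3,5]^2.
HN type (ℓ=4): μ^(1)=21; μ^(2)=8; μ^(3)=-5; μ^(4)=-18

((2, 0, 0, 0, 0); (0, 0, 2, 1, 0); (0, 0, 2, 2, 2); (1, 1, 0, 0, 0))


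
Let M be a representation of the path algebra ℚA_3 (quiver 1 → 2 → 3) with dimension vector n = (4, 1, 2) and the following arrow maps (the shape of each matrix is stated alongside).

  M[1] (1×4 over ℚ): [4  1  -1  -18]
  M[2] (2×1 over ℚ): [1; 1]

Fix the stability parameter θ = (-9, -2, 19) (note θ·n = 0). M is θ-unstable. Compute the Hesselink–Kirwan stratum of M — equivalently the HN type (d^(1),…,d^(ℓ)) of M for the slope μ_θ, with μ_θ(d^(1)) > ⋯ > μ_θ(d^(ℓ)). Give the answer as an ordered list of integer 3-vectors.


Barcode: M ≅ I[1,1]^3, I[1,3], I[3,3]. HN layers by μ_θ (3 steps, strictly decreasing):
  μ^(1)=19; μ^(2)=-2; μ^(3)=-9

((0, 0, 2); (0, 1, 0); (4, 0, 0))


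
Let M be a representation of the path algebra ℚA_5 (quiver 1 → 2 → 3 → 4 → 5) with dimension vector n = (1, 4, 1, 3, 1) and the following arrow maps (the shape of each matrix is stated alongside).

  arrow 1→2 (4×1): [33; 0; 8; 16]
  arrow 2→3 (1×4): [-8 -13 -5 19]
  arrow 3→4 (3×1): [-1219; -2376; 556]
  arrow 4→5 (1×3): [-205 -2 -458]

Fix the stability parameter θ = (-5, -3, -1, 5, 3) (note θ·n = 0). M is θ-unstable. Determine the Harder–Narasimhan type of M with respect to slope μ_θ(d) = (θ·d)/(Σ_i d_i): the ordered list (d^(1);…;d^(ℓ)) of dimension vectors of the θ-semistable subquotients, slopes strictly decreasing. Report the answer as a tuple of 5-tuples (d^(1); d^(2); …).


Barcode: M ≅ I[1,2], I[2,2]^2, I[2,5], I[4,4]^2. HN layers by μ_θ (5 steps, strictly decreasing):
  μ^(1)=5; μ^(2)=4; μ^(3)=-1; μ^(4)=-3; μ^(5)=-5

((0, 0, 0, 2, 0); (0, 0, 0, 1, 1); (0, 0, 1, 0, 0); (0, 4, 0, 0, 0); (1, 0, 0, 0, 0))


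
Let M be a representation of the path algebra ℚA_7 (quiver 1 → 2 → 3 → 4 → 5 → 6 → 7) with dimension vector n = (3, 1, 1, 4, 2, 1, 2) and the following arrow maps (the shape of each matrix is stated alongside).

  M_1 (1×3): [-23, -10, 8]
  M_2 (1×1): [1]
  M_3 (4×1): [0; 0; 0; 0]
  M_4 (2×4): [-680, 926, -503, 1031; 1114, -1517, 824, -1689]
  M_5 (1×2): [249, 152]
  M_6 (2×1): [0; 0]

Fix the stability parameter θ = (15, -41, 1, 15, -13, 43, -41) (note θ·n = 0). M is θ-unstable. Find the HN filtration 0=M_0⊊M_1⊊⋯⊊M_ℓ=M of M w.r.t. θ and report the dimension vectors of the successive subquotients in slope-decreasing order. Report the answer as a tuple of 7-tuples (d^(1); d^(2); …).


Interval decomposition of M: I[1,1]^2, I[1,3], I[4,4]^2, I[4,5], I[4,6], I[7,7]^2.
HN type (ℓ=5): μ^(1)=43; μ^(2)=15; μ^(3)=1; μ^(4)=-13; μ^(5)=-41

((0, 0, 0, 0, 0, 1, 0); (2, 0, 0, 2, 0, 0, 0); (0, 0, 1, 2, 2, 0, 0); (1, 1, 0, 0, 0, 0, 0); (0, 0, 0, 0, 0, 0, 2))


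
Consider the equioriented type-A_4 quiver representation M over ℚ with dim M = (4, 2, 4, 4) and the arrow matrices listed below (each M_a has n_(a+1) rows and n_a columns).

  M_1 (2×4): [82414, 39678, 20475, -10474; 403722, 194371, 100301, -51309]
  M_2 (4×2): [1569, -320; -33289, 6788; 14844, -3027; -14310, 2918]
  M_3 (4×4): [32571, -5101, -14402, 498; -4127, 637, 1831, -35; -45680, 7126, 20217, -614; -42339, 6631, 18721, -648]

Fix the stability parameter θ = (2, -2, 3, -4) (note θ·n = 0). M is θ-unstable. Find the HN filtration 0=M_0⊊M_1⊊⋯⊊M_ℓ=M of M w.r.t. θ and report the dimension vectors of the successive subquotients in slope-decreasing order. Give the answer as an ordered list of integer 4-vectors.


Interval decomposition of M: I[1,1]^2, I[1,3], I[1,4], I[3,4]^2, I[4,4].
HN type (ℓ=6): μ^(1)=3; μ^(2)=2; μ^(3)=0; μ^(4)=-1/4; μ^(5)=-1/2; μ^(6)=-4

((0, 0, 1, 0); (2, 0, 0, 0); (1, 1, 0, 0); (1, 1, 1, 1); (0, 0, 2, 2); (0, 0, 0, 1))


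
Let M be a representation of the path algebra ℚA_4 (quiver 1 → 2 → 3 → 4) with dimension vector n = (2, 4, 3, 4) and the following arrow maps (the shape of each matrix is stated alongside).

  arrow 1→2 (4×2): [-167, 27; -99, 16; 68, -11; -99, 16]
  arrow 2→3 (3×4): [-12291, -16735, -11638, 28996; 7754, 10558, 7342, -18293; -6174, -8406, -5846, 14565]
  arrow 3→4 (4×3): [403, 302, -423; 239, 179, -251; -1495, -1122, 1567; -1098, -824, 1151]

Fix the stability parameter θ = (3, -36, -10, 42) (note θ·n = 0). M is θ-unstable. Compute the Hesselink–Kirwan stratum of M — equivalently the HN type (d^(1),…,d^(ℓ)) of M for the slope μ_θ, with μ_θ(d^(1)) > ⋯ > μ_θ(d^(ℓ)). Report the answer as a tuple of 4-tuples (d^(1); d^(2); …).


Via rank(M_{q-1}∘⋯∘M_p): M ≅ I[1,4]^2, I[2,2], I[2,4], I[4,4].
μ_θ-semistable layers: μ^(1)=42; μ^(2)=-10; μ^(3)=-33/2; μ^(4)=-36

((0, 0, 0, 4); (0, 0, 3, 0); (2, 2, 0, 0); (0, 2, 0, 0))


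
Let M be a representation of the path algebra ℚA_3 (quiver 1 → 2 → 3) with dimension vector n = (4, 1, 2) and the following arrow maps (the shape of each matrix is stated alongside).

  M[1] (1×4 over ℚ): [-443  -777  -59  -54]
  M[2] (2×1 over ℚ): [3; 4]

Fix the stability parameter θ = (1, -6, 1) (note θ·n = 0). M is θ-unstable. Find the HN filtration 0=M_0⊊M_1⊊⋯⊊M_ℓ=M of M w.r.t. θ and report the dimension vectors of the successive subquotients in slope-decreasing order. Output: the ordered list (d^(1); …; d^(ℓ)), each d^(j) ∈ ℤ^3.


Via rank(M_{q-1}∘⋯∘M_p): M ≅ I[1,1]^3, I[1,3], I[3,3].
μ_θ-semistable layers: μ^(1)=1; μ^(2)=-5/2

((3, 0, 2); (1, 1, 0))


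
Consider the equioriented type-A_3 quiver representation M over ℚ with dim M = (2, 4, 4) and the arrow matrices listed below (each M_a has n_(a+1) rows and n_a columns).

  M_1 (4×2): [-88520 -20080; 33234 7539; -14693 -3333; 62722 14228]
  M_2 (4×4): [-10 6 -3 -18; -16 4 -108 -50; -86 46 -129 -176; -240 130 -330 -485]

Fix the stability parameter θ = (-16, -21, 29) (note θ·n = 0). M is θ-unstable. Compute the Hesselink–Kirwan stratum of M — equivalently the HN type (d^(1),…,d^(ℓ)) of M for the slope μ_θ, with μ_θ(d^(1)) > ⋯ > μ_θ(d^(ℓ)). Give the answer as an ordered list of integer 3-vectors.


Interval decomposition of M: I[1,2], I[1,3], I[2,2], I[2,3], I[3,3]^2.
HN type (ℓ=3): μ^(1)=29; μ^(2)=-37/2; μ^(3)=-21

((0, 0, 4); (2, 2, 0); (0, 2, 0))


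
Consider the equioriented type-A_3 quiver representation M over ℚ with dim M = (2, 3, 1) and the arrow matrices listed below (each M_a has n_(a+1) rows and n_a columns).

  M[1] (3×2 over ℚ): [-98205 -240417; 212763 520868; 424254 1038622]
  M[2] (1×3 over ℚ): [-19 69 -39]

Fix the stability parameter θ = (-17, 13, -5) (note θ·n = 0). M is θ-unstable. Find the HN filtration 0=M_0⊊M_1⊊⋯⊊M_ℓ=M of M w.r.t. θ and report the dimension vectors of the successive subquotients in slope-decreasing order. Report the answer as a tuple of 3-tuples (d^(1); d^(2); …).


Interval decomposition of M: I[1,2], I[1,3], I[2,2].
HN type (ℓ=3): μ^(1)=13; μ^(2)=4; μ^(3)=-17

((0, 2, 0); (0, 1, 1); (2, 0, 0))


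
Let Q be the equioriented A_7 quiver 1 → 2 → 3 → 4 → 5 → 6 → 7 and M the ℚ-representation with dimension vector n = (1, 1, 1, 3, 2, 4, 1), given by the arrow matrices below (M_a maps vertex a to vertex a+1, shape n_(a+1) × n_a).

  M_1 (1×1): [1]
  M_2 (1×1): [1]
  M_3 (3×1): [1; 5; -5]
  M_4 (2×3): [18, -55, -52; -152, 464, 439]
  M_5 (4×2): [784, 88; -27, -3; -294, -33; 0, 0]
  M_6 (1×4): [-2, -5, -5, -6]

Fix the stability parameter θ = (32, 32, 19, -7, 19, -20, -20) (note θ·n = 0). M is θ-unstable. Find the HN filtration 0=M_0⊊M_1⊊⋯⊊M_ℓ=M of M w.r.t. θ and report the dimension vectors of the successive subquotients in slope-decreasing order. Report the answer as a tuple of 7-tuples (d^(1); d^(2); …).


Interval decomposition of M: I[1,7], I[4,4], I[4,6], I[6,6]^2.
HN type (ℓ=4): μ^(1)=55/7; μ^(2)=-1/2; μ^(3)=-7; μ^(4)=-20

((1, 1, 1, 1, 1, 1, 1); (0, 0, 0, 0, 1, 1, 0); (0, 0, 0, 2, 0, 0, 0); (0, 0, 0, 0, 0, 2, 0))


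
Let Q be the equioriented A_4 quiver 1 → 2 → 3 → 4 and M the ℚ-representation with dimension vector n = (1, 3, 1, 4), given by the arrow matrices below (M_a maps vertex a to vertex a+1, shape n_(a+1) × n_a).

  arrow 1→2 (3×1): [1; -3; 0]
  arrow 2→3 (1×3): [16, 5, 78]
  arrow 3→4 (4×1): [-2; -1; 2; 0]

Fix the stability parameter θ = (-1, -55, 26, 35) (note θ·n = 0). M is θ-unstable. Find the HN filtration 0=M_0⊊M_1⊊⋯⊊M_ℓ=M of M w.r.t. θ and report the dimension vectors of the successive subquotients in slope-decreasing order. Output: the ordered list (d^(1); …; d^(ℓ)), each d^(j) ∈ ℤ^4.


Via rank(M_{q-1}∘⋯∘M_p): M ≅ I[1,4], I[2,2]^2, I[4,4]^3.
μ_θ-semistable layers: μ^(1)=35; μ^(2)=26; μ^(3)=-28; μ^(4)=-55

((0, 0, 0, 4); (0, 0, 1, 0); (1, 1, 0, 0); (0, 2, 0, 0))


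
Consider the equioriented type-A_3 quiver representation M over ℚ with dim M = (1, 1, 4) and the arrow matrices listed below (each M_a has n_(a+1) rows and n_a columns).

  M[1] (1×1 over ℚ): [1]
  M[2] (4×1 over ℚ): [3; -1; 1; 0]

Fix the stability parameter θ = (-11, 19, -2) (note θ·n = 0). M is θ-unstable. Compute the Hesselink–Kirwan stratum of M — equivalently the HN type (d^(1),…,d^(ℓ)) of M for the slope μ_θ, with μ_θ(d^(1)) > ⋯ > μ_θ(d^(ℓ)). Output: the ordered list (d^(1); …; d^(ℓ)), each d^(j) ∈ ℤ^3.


Interval decomposition of M: I[1,3], I[3,3]^3.
HN type (ℓ=3): μ^(1)=17/2; μ^(2)=-2; μ^(3)=-11

((0, 1, 1); (0, 0, 3); (1, 0, 0))


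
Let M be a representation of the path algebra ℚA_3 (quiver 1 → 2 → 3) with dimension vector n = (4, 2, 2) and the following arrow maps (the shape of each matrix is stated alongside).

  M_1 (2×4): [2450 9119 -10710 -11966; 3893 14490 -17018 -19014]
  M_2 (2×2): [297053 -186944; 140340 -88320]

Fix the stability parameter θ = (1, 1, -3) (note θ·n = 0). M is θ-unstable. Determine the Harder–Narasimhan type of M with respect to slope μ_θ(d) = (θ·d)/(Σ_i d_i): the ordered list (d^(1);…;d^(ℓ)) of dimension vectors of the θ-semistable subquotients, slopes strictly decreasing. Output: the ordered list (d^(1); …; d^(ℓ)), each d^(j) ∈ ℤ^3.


Via rank(M_{q-1}∘⋯∘M_p): M ≅ I[1,1]^2, I[1,2], I[1,3], I[3,3].
μ_θ-semistable layers: μ^(1)=1; μ^(2)=-1/3; μ^(3)=-3

((3, 1, 0); (1, 1, 1); (0, 0, 1))


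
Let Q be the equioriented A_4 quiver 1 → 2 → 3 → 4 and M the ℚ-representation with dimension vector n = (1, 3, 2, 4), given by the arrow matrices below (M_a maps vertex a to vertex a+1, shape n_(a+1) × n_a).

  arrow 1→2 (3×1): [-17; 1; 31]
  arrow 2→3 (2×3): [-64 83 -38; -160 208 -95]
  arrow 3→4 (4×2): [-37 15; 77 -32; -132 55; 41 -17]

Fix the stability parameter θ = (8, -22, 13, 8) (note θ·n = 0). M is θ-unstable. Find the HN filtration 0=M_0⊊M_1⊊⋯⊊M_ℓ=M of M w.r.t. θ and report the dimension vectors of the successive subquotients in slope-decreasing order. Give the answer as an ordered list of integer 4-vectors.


Barcode: M ≅ I[1,4], I[2,2], I[2,4], I[4,4]^2. HN layers by μ_θ (4 steps, strictly decreasing):
  μ^(1)=21/2; μ^(2)=8; μ^(3)=-7; μ^(4)=-22

((0, 0, 2, 2); (0, 0, 0, 2); (1, 1, 0, 0); (0, 2, 0, 0))


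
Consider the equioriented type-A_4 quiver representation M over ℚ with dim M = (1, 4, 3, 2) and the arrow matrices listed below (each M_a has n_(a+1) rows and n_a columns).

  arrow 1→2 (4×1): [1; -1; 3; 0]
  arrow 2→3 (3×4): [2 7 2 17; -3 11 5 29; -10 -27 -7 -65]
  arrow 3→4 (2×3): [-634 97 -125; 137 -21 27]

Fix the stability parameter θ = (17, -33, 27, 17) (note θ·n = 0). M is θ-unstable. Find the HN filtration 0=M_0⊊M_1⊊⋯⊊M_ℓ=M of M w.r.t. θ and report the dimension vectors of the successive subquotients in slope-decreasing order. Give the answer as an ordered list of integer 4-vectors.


Via rank(M_{q-1}∘⋯∘M_p): M ≅ I[1,4], I[2,2], I[2,3], I[2,4].
μ_θ-semistable layers: μ^(1)=27; μ^(2)=22; μ^(3)=-8; μ^(4)=-33

((0, 0, 1, 0); (0, 0, 2, 2); (1, 1, 0, 0); (0, 3, 0, 0))


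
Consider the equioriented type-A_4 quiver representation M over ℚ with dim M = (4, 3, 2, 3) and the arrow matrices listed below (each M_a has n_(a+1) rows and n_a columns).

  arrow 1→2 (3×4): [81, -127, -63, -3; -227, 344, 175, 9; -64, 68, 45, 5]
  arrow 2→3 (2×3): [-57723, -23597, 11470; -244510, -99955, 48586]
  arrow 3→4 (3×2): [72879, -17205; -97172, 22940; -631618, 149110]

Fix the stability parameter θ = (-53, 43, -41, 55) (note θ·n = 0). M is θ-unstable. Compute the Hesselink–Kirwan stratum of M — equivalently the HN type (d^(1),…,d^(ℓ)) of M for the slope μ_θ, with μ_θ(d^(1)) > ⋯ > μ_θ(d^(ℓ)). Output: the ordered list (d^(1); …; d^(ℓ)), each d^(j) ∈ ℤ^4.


Interval decomposition of M: I[1,1], I[1,2], I[1,3], I[1,4], I[4,4]^2.
HN type (ℓ=4): μ^(1)=55; μ^(2)=43; μ^(3)=1; μ^(4)=-53

((0, 0, 0, 3); (0, 1, 0, 0); (0, 2, 2, 0); (4, 0, 0, 0))


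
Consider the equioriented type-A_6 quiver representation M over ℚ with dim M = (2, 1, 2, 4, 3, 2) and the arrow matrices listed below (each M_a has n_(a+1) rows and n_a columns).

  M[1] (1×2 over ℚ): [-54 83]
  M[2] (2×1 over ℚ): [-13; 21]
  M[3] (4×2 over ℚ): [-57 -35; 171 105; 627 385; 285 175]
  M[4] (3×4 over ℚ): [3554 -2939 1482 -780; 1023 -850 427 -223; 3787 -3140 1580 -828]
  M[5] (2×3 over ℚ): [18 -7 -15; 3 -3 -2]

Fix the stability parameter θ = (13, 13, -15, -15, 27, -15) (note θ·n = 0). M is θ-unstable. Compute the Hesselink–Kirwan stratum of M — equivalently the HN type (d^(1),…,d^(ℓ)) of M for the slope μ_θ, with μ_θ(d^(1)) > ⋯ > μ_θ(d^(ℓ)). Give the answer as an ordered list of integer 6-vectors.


Via rank(M_{q-1}∘⋯∘M_p): M ≅ I[1,1], I[1,5], I[3,3], I[4,4], I[4,6]^2.
μ_θ-semistable layers: μ^(1)=27; μ^(2)=13; μ^(3)=6; μ^(4)=-1; μ^(5)=-15

((0, 0, 0, 0, 1, 0); (1, 0, 0, 0, 0, 0); (0, 0, 0, 0, 2, 2); (1, 1, 1, 1, 0, 0); (0, 0, 1, 3, 0, 0))


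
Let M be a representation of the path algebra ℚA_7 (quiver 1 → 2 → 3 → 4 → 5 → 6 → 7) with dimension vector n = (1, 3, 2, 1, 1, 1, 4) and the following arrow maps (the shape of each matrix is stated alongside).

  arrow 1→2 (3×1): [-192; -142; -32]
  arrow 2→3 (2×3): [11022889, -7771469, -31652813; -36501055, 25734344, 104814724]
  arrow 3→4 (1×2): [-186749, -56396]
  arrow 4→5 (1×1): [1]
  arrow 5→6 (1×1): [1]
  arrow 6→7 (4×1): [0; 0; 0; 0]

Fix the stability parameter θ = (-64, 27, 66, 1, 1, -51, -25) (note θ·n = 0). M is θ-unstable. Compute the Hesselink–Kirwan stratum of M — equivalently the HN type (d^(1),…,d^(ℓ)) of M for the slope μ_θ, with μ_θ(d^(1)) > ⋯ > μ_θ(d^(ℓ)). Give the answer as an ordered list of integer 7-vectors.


Via rank(M_{q-1}∘⋯∘M_p): M ≅ I[1,6], I[2,2], I[2,3], I[7,7]^4.
μ_θ-semistable layers: μ^(1)=66; μ^(2)=27; μ^(3)=44/5; μ^(4)=-25; μ^(5)=-64

((0, 0, 1, 0, 0, 0, 0); (0, 2, 0, 0, 0, 0, 0); (0, 1, 1, 1, 1, 1, 0); (0, 0, 0, 0, 0, 0, 4); (1, 0, 0, 0, 0, 0, 0))


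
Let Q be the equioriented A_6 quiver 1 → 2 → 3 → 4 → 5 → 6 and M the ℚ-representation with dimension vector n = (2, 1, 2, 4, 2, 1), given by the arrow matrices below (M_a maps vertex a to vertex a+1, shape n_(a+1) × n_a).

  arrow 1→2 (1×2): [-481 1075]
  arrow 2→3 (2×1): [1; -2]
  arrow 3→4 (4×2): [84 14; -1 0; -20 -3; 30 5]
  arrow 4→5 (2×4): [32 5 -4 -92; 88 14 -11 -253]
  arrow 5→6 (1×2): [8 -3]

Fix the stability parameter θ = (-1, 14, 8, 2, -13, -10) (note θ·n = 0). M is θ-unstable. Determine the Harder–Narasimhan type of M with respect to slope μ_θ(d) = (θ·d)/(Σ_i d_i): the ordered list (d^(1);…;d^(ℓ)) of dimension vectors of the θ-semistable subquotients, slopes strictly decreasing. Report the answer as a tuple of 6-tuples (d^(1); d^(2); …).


Barcode: M ≅ I[1,1], I[1,5], I[3,4], I[4,4], I[4,6]. HN layers by μ_θ (5 steps, strictly decreasing):
  μ^(1)=5; μ^(2)=11/4; μ^(3)=2; μ^(4)=-1; μ^(5)=-7

((0, 0, 1, 1, 0, 0); (0, 1, 1, 1, 1, 0); (0, 0, 0, 1, 0, 0); (2, 0, 0, 0, 0, 0); (0, 0, 0, 1, 1, 1))


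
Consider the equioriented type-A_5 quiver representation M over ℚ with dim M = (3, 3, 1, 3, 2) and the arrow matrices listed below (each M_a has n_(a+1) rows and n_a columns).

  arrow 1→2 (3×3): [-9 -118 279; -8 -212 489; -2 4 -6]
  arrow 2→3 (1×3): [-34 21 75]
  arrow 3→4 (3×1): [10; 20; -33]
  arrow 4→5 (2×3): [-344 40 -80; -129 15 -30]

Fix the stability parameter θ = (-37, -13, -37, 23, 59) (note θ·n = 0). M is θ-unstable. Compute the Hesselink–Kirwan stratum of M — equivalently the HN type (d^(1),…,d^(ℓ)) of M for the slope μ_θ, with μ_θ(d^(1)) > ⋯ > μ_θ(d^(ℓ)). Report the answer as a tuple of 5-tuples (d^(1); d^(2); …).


Interval decomposition of M: I[1,1], I[1,2], I[1,4], I[2,2], I[4,4], I[4,5], I[5,5].
HN type (ℓ=5): μ^(1)=59; μ^(2)=23; μ^(3)=-13; μ^(4)=-25; μ^(5)=-37

((0, 0, 0, 0, 2); (0, 0, 0, 3, 0); (0, 2, 0, 0, 0); (0, 1, 1, 0, 0); (3, 0, 0, 0, 0))


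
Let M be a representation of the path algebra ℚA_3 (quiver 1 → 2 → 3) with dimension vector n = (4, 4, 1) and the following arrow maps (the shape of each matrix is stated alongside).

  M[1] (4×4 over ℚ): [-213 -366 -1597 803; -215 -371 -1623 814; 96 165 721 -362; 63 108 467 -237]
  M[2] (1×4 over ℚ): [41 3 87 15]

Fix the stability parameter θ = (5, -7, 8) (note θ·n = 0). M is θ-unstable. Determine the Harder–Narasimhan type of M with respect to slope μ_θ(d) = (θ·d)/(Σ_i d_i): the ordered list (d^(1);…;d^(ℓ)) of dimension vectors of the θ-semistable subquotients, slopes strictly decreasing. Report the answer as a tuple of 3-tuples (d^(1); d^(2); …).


Via rank(M_{q-1}∘⋯∘M_p): M ≅ I[1,2]^3, I[1,3].
μ_θ-semistable layers: μ^(1)=8; μ^(2)=-1

((0, 0, 1); (4, 4, 0))


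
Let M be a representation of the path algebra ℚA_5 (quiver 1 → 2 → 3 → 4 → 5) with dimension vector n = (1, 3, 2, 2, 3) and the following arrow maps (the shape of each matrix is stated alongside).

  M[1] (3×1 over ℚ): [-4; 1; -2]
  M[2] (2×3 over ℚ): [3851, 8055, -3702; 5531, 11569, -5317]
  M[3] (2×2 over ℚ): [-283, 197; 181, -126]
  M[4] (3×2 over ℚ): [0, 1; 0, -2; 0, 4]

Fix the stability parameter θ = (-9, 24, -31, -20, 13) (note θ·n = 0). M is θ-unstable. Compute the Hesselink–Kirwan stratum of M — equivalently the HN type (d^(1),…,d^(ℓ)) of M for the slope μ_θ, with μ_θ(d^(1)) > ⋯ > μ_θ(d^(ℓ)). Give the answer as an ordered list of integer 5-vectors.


Via rank(M_{q-1}∘⋯∘M_p): M ≅ I[1,5], I[2,2], I[2,4], I[5,5]^2.
μ_θ-semistable layers: μ^(1)=24; μ^(2)=13; μ^(3)=-9

((0, 1, 0, 0, 0); (0, 0, 0, 0, 3); (1, 2, 2, 2, 0))


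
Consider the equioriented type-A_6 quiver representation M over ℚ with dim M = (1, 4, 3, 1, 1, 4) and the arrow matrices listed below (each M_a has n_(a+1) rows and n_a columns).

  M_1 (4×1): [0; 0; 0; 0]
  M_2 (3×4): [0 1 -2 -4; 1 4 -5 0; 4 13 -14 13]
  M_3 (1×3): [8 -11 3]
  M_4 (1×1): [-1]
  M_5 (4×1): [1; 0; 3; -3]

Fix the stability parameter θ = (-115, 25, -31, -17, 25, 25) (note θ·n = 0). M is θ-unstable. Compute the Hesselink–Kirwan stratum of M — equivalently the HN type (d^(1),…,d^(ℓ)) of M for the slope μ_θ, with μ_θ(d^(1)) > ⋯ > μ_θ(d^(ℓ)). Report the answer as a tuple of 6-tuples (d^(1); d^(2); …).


Via rank(M_{q-1}∘⋯∘M_p): M ≅ I[1,1], I[2,2], I[2,3]^2, I[2,6], I[6,6]^3.
μ_θ-semistable layers: μ^(1)=25; μ^(2)=-3; μ^(3)=-23/3; μ^(4)=-115

((0, 1, 0, 0, 1, 4); (0, 2, 2, 0, 0, 0); (0, 1, 1, 1, 0, 0); (1, 0, 0, 0, 0, 0))


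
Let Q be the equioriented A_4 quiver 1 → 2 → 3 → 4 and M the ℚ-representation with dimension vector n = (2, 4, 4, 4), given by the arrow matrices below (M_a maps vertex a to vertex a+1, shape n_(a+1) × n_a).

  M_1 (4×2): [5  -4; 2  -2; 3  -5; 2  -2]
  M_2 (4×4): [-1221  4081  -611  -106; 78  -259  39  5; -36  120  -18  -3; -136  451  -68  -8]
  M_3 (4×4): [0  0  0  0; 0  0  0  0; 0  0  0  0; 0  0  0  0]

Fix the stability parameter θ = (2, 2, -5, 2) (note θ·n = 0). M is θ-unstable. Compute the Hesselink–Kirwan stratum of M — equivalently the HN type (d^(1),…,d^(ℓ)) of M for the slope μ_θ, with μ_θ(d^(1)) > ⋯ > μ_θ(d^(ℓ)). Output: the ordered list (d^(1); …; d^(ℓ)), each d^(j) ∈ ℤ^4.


Interval decomposition of M: I[1,3]^2, I[2,3]^2, I[4,4]^4.
HN type (ℓ=3): μ^(1)=2; μ^(2)=-1/3; μ^(3)=-3/2

((0, 0, 0, 4); (2, 2, 2, 0); (0, 2, 2, 0))


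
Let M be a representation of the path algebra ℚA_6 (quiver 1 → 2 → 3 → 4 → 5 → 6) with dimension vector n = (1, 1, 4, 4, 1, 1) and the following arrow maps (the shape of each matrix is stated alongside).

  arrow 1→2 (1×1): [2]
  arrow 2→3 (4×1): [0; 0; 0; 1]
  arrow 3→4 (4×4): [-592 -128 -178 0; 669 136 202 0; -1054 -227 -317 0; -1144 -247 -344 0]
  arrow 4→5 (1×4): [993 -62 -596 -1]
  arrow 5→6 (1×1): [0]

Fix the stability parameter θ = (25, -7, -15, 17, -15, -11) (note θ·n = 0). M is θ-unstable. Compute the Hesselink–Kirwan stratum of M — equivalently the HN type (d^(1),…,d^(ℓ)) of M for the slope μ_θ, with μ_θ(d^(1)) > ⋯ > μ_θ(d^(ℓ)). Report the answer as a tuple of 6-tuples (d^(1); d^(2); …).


Via rank(M_{q-1}∘⋯∘M_p): M ≅ I[1,3], I[3,4]^2, I[3,5], I[4,4], I[6,6].
μ_θ-semistable layers: μ^(1)=17; μ^(2)=1; μ^(3)=-11; μ^(4)=-15

((0, 0, 0, 3, 0, 0); (1, 1, 1, 1, 1, 0); (0, 0, 0, 0, 0, 1); (0, 0, 3, 0, 0, 0))


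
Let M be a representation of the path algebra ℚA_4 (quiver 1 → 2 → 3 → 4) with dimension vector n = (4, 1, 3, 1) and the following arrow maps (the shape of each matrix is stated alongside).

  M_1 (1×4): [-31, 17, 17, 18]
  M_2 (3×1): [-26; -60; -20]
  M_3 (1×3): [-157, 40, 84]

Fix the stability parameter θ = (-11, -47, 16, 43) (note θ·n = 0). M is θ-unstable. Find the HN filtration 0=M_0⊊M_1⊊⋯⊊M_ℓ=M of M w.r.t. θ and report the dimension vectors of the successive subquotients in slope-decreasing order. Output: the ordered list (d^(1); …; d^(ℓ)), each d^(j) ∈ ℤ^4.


Interval decomposition of M: I[1,1]^3, I[1,4], I[3,3]^2.
HN type (ℓ=4): μ^(1)=43; μ^(2)=16; μ^(3)=-11; μ^(4)=-29

((0, 0, 0, 1); (0, 0, 3, 0); (3, 0, 0, 0); (1, 1, 0, 0))


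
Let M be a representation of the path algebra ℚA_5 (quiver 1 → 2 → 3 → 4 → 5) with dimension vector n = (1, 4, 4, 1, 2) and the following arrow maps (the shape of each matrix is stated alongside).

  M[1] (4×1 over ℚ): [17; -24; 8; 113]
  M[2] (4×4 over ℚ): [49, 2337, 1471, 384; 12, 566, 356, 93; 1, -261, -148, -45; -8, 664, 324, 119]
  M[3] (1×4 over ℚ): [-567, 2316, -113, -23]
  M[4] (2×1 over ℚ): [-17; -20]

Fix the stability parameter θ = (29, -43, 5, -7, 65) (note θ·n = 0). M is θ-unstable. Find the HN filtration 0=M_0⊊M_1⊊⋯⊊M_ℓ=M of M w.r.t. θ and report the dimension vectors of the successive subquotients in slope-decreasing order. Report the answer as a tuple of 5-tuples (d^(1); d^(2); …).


Via rank(M_{q-1}∘⋯∘M_p): M ≅ I[1,3], I[2,3]^2, I[2,5], I[5,5].
μ_θ-semistable layers: μ^(1)=65; μ^(2)=5; μ^(3)=-1; μ^(4)=-7; μ^(5)=-43

((0, 0, 0, 0, 2); (0, 0, 3, 0, 0); (0, 0, 1, 1, 0); (1, 1, 0, 0, 0); (0, 3, 0, 0, 0))


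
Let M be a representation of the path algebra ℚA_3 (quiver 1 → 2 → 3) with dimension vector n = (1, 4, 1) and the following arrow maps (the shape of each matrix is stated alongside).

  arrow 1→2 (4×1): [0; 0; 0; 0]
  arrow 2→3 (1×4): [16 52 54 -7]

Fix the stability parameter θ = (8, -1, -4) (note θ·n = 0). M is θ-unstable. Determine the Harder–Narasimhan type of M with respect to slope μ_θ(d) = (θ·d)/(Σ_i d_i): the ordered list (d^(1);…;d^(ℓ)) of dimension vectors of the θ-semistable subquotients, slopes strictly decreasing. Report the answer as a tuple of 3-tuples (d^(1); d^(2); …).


Barcode: M ≅ I[1,1], I[2,2]^3, I[2,3]. HN layers by μ_θ (3 steps, strictly decreasing):
  μ^(1)=8; μ^(2)=-1; μ^(3)=-5/2

((1, 0, 0); (0, 3, 0); (0, 1, 1))


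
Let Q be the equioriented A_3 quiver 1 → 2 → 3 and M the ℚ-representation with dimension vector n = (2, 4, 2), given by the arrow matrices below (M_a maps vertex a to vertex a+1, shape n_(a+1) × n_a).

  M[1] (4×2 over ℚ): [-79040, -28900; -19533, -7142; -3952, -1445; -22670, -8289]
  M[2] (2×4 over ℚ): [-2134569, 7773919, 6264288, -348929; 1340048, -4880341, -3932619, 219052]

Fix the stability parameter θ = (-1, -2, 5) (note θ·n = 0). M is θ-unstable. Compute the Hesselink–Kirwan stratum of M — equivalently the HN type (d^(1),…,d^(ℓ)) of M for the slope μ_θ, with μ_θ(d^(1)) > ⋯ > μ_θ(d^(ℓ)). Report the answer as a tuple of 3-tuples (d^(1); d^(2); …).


Via rank(M_{q-1}∘⋯∘M_p): M ≅ I[1,2], I[1,3], I[2,2], I[2,3].
μ_θ-semistable layers: μ^(1)=5; μ^(2)=-3/2; μ^(3)=-2

((0, 0, 2); (2, 2, 0); (0, 2, 0))


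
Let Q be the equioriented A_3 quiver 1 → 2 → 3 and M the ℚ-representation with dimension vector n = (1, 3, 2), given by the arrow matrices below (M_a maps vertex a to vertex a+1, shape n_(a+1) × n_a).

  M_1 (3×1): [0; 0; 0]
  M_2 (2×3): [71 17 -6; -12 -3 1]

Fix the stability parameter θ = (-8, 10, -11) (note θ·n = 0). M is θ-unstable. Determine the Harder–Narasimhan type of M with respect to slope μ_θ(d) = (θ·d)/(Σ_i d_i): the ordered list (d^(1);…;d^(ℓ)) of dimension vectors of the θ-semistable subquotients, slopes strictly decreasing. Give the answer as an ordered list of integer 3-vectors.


Barcode: M ≅ I[1,1], I[2,2], I[2,3]^2. HN layers by μ_θ (3 steps, strictly decreasing):
  μ^(1)=10; μ^(2)=-1/2; μ^(3)=-8

((0, 1, 0); (0, 2, 2); (1, 0, 0))
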